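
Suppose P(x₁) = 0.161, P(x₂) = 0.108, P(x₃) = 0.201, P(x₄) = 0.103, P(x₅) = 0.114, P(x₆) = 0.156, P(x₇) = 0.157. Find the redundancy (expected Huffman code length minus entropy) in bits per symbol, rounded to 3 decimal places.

0.030 bits

Entropy H = −Σ p log₂ p ≈ 2.7687 bits.
Huffman merges: 103/1000+27/250→211/1000; 57/500+39/250→27/100; 157/1000+161/1000→159/500; 201/1000+211/1000→103/250; 27/100+159/500→147/250; 103/250+147/250→1. L = 2799/1000 ≈ 2.7990.
L − H = 2.7990 − 2.7687 = 0.030 bits.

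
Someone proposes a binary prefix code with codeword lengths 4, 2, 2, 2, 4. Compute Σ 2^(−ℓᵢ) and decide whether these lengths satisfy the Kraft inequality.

With common denominator 2^4 = 16: Σ 2^(−ℓᵢ) = 1/16 + 4/16 + 4/16 + 4/16 + 1/16 = 14/16 = 0.875.
Kraft's inequality requires Σ ≤ 1; here Σ = 0.875 ≤ 1, so such a prefix code exists.

0.875; yes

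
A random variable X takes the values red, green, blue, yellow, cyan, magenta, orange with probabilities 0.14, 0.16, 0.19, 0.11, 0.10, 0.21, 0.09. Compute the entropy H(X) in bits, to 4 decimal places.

2.7433 bits

H = −Σ pᵢ log₂ pᵢ.
−0.14·log₂(0.14) = 0.3971
−0.16·log₂(0.16) = 0.4230
−0.19·log₂(0.19) = 0.4552
−0.11·log₂(0.11) = 0.3503
−0.10·log₂(0.10) = 0.3322
−0.21·log₂(0.21) = 0.4728
−0.09·log₂(0.09) = 0.3127
Sum ≈ 2.7433 → 2.7433 bits.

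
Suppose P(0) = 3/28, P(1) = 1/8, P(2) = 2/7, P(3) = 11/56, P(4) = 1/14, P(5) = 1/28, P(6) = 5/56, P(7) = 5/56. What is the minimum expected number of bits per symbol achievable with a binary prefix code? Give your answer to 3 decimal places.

2.804 bits/symbol

Repeatedly combine the two least-probable nodes; the expected code length is the sum of the merged weights.
merge 1/28 + 1/14 → 3/28
merge 5/56 + 5/56 → 5/28
merge 3/28 + 3/28 → 3/14
merge 1/8 + 5/28 → 17/56
merge 11/56 + 3/14 → 23/56
merge 2/7 + 17/56 → 33/56
merge 23/56 + 33/56 → 1
L = 3/28 + 5/28 + 3/14 + 17/56 + 23/56 + 33/56 + 1 = 157/56 ≈ 2.804 bits/symbol.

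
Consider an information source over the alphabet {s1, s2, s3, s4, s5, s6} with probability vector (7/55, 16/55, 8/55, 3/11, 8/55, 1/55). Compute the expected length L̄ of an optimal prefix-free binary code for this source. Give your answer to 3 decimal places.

2.436 bits/symbol

Repeatedly combine the two least-probable nodes; the expected code length is the sum of the merged weights.
merge 1/55 + 7/55 → 8/55
merge 8/55 + 8/55 → 16/55
merge 8/55 + 3/11 → 23/55
merge 16/55 + 16/55 → 32/55
merge 23/55 + 32/55 → 1
L = 8/55 + 16/55 + 23/55 + 32/55 + 1 = 134/55 ≈ 2.436 bits/symbol.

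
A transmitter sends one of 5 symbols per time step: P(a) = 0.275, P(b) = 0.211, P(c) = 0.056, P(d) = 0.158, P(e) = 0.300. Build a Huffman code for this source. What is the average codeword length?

2.214 bits/symbol

Repeatedly combine the two least-probable nodes; the expected code length is the sum of the merged weights.
merge 7/125 + 79/500 → 107/500
merge 211/1000 + 107/500 → 17/40
merge 11/40 + 3/10 → 23/40
merge 17/40 + 23/40 → 1
L = 107/500 + 17/40 + 23/40 + 1 = 1107/500 = 2.214 bits/symbol.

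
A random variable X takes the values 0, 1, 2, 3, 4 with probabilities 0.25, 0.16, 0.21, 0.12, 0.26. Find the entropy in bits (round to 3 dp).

2.268 bits

H = −Σ pᵢ log₂ pᵢ.
−0.25·log₂(0.25) = 0.5000
−0.16·log₂(0.16) = 0.4230
−0.21·log₂(0.21) = 0.4728
−0.12·log₂(0.12) = 0.3671
−0.26·log₂(0.26) = 0.5053
Sum ≈ 2.2682 → 2.268 bits.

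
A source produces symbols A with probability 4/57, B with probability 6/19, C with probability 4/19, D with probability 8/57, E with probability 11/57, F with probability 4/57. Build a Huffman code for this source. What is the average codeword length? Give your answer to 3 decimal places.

Repeatedly combine the two least-probable nodes; the expected code length is the sum of the merged weights.
merge 4/57 + 4/57 → 8/57
merge 8/57 + 8/57 → 16/57
merge 11/57 + 4/19 → 23/57
merge 16/57 + 6/19 → 34/57
merge 23/57 + 34/57 → 1
L = 8/57 + 16/57 + 23/57 + 34/57 + 1 = 46/19 ≈ 2.421 bits/symbol.

2.421 bits/symbol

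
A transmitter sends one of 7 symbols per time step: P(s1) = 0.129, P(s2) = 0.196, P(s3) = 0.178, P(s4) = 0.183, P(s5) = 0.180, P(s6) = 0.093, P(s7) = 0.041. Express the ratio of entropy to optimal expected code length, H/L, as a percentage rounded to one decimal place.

Entropy H = −Σ p log₂ p ≈ 2.6865 bits.
Huffman merges: 41/1000+93/1000→67/500; 129/1000+67/500→263/1000; 89/500+9/50→179/500; 183/1000+49/250→379/1000; 263/1000+179/500→621/1000; 379/1000+621/1000→1. L = 551/200 ≈ 2.7550.
Efficiency = H/L = 2.6865/2.7550 = 97.5%.

97.5%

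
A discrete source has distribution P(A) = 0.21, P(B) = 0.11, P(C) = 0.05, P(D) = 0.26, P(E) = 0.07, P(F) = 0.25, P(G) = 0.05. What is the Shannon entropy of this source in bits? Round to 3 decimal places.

2.529 bits

H = −Σ pᵢ log₂ pᵢ.
−0.21·log₂(0.21) = 0.4728
−0.11·log₂(0.11) = 0.3503
−0.05·log₂(0.05) = 0.2161
−0.26·log₂(0.26) = 0.5053
−0.07·log₂(0.07) = 0.2686
−0.25·log₂(0.25) = 0.5000
−0.05·log₂(0.05) = 0.2161
Sum ≈ 2.5291 → 2.529 bits.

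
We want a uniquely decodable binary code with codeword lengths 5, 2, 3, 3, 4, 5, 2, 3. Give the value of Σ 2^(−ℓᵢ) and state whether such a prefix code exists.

1; yes

With common denominator 2^5 = 32: Σ 2^(−ℓᵢ) = 1/32 + 8/32 + 4/32 + 4/32 + 2/32 + 1/32 + 8/32 + 4/32 = 32/32 = 1.
Kraft's inequality requires Σ ≤ 1; here Σ = 1 ≤ 1, so such a prefix code exists.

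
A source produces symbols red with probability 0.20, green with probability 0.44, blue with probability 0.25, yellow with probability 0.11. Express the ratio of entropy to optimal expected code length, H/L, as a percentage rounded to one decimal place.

98.2%

Entropy H = −Σ p log₂ p ≈ 1.8358 bits.
Huffman merges: 11/100+1/5→31/100; 1/4+31/100→14/25; 11/25+14/25→1. L = 187/100 ≈ 1.8700.
Efficiency = H/L = 1.8358/1.8700 = 98.2%.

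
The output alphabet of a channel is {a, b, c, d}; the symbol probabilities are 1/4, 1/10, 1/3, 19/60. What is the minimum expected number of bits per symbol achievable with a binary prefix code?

2 bits/symbol

Repeatedly combine the two least-probable nodes; the expected code length is the sum of the merged weights.
merge 1/10 + 1/4 → 7/20
merge 19/60 + 1/3 → 13/20
merge 7/20 + 13/20 → 1
L = 7/20 + 13/20 + 1 = 2 bits/symbol.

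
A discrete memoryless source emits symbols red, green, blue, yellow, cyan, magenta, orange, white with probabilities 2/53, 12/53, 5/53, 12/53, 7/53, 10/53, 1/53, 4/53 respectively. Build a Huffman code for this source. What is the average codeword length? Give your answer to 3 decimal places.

2.736 bits/symbol

Repeatedly combine the two least-probable nodes; the expected code length is the sum of the merged weights.
merge 1/53 + 2/53 → 3/53
merge 3/53 + 4/53 → 7/53
merge 5/53 + 7/53 → 12/53
merge 7/53 + 10/53 → 17/53
merge 12/53 + 12/53 → 24/53
merge 12/53 + 17/53 → 29/53
merge 24/53 + 29/53 → 1
L = 3/53 + 7/53 + 12/53 + 17/53 + 24/53 + 29/53 + 1 = 145/53 ≈ 2.736 bits/symbol.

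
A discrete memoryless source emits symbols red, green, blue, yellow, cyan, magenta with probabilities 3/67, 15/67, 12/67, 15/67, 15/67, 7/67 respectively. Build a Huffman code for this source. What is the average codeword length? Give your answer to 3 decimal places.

Repeatedly combine the two least-probable nodes; the expected code length is the sum of the merged weights.
merge 3/67 + 7/67 → 10/67
merge 10/67 + 12/67 → 22/67
merge 15/67 + 15/67 → 30/67
merge 15/67 + 22/67 → 37/67
merge 30/67 + 37/67 → 1
L = 10/67 + 22/67 + 30/67 + 37/67 + 1 = 166/67 ≈ 2.478 bits/symbol.

2.478 bits/symbol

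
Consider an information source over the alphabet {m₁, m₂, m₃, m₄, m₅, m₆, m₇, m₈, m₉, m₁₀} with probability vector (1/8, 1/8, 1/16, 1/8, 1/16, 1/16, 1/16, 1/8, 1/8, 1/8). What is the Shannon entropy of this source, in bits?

Each probability is a power of 1/2, so log₂(1/p) is an integer.
H = Σ p·log₂(1/p) = 1/8·3 + 1/8·3 + 1/16·4 + 1/8·3 + 1/16·4 + 1/16·4 + 1/16·4 + 1/8·3 + 1/8·3 + 1/8·3 = 3.25 bits.

3.25 bits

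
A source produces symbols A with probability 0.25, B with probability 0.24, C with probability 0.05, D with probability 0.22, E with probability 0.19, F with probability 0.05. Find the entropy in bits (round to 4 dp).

H = −Σ pᵢ log₂ pᵢ.
−0.25·log₂(0.25) = 0.5000
−0.24·log₂(0.24) = 0.4941
−0.05·log₂(0.05) = 0.2161
−0.22·log₂(0.22) = 0.4806
−0.19·log₂(0.19) = 0.4552
−0.05·log₂(0.05) = 0.2161
Sum ≈ 2.3621 → 2.3621 bits.

2.3621 bits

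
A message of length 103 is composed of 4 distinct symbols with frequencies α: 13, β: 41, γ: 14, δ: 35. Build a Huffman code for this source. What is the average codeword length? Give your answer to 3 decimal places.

1.864 bits/symbol

Probabilities are the counts divided by 103.
Repeatedly combine the two least-probable nodes; the expected code length is the sum of the merged weights.
merge 13/103 + 14/103 → 27/103
merge 27/103 + 35/103 → 62/103
merge 41/103 + 62/103 → 1
L = 27/103 + 62/103 + 1 = 192/103 ≈ 1.864 bits/symbol.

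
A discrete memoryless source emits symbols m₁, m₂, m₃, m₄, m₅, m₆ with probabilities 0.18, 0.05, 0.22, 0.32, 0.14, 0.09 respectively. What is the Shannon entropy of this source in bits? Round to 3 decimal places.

H = −Σ pᵢ log₂ pᵢ.
−0.18·log₂(0.18) = 0.4453
−0.05·log₂(0.05) = 0.2161
−0.22·log₂(0.22) = 0.4806
−0.32·log₂(0.32) = 0.5260
−0.14·log₂(0.14) = 0.3971
−0.09·log₂(0.09) = 0.3127
Sum ≈ 2.3778 → 2.378 bits.

2.378 bits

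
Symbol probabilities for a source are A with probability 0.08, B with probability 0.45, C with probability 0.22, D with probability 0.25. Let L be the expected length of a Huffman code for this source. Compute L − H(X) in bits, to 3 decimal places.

0.060 bits

Entropy H = −Σ p log₂ p ≈ 1.7905 bits.
Huffman merges: 2/25+11/50→3/10; 1/4+3/10→11/20; 9/20+11/20→1. L = 37/20 ≈ 1.8500.
L − H = 1.8500 − 1.7905 = 0.060 bits.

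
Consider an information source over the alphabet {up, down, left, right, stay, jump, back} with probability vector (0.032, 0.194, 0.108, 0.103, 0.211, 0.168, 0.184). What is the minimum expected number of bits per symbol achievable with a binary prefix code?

Repeatedly combine the two least-probable nodes; the expected code length is the sum of the merged weights.
merge 4/125 + 103/1000 → 27/200
merge 27/250 + 27/200 → 243/1000
merge 21/125 + 23/125 → 44/125
merge 97/500 + 211/1000 → 81/200
merge 243/1000 + 44/125 → 119/200
merge 81/200 + 119/200 → 1
L = 27/200 + 243/1000 + 44/125 + 81/200 + 119/200 + 1 = 273/100 = 2.73 bits/symbol.

2.73 bits/symbol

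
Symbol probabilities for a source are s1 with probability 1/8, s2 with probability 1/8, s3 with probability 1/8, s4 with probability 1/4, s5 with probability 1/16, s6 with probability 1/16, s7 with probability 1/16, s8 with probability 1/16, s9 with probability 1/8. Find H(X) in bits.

Each probability is a power of 1/2, so log₂(1/p) is an integer.
H = Σ p·log₂(1/p) = 1/8·3 + 1/8·3 + 1/8·3 + 1/4·2 + 1/16·4 + 1/16·4 + 1/16·4 + 1/16·4 + 1/8·3 = 3 bits.

3 bits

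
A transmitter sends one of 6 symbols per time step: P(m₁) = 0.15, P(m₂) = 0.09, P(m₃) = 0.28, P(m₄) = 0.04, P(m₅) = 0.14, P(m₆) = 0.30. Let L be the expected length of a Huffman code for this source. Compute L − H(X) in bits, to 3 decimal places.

Entropy H = −Σ p log₂ p ≈ 2.3414 bits.
Huffman merges: 1/25+9/100→13/100; 13/100+7/50→27/100; 3/20+27/100→21/50; 7/25+3/10→29/50; 21/50+29/50→1. L = 12/5 ≈ 2.4000.
L − H = 2.4000 − 2.3414 = 0.059 bits.

0.059 bits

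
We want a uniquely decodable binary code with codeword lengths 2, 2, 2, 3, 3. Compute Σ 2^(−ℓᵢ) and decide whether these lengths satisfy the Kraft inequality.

With common denominator 2^3 = 8: Σ 2^(−ℓᵢ) = 2/8 + 2/8 + 2/8 + 1/8 + 1/8 = 8/8 = 1.
Kraft's inequality requires Σ ≤ 1; here Σ = 1 ≤ 1, so such a prefix code exists.

1; yes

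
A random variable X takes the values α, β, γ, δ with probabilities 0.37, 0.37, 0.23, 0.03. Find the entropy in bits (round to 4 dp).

H = −Σ pᵢ log₂ pᵢ.
−0.37·log₂(0.37) = 0.5307
−0.37·log₂(0.37) = 0.5307
−0.23·log₂(0.23) = 0.4877
−0.03·log₂(0.03) = 0.1518
Sum ≈ 1.7009 → 1.7009 bits.

1.7009 bits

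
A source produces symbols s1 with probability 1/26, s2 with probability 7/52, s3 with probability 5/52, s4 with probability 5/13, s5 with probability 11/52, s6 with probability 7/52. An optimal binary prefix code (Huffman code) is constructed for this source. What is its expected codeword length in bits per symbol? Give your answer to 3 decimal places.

2.365 bits/symbol

Repeatedly combine the two least-probable nodes; the expected code length is the sum of the merged weights.
merge 1/26 + 5/52 → 7/52
merge 7/52 + 7/52 → 7/26
merge 7/52 + 11/52 → 9/26
merge 7/26 + 9/26 → 8/13
merge 5/13 + 8/13 → 1
L = 7/52 + 7/26 + 9/26 + 8/13 + 1 = 123/52 ≈ 2.365 bits/symbol.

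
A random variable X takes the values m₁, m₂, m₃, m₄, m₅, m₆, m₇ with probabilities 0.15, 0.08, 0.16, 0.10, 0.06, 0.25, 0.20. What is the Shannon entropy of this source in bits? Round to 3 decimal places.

H = −Σ pᵢ log₂ pᵢ.
−0.15·log₂(0.15) = 0.4105
−0.08·log₂(0.08) = 0.2915
−0.16·log₂(0.16) = 0.4230
−0.10·log₂(0.10) = 0.3322
−0.06·log₂(0.06) = 0.2435
−0.25·log₂(0.25) = 0.5000
−0.20·log₂(0.20) = 0.4644
Sum ≈ 2.6652 → 2.665 bits.

2.665 bits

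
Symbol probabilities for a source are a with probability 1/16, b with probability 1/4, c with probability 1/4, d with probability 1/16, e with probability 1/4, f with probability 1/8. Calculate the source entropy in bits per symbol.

2.375 bits

Each probability is a power of 1/2, so log₂(1/p) is an integer.
H = Σ p·log₂(1/p) = 1/16·4 + 1/4·2 + 1/4·2 + 1/16·4 + 1/4·2 + 1/8·3 = 2.375 bits.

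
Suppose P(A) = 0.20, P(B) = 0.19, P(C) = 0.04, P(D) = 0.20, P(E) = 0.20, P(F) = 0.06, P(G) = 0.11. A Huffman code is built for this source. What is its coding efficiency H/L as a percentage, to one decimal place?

Entropy H = −Σ p log₂ p ≈ 2.6280 bits.
Huffman merges: 1/25+3/50→1/10; 1/10+11/100→21/100; 19/100+1/5→39/100; 1/5+1/5→2/5; 21/100+39/100→3/5; 2/5+3/5→1. L = 27/10 ≈ 2.7000.
Efficiency = H/L = 2.6280/2.7000 = 97.3%.

97.3%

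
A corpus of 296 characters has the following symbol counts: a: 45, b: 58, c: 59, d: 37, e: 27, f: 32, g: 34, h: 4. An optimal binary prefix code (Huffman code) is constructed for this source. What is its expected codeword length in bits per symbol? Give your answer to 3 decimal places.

2.905 bits/symbol

Probabilities are the counts divided by 296.
Repeatedly combine the two least-probable nodes; the expected code length is the sum of the merged weights.
merge 1/74 + 27/296 → 31/296
merge 31/296 + 4/37 → 63/296
merge 17/148 + 1/8 → 71/296
merge 45/296 + 29/148 → 103/296
merge 59/296 + 63/296 → 61/148
merge 71/296 + 103/296 → 87/148
merge 61/148 + 87/148 → 1
L = 31/296 + 63/296 + 71/296 + 103/296 + 61/148 + 87/148 + 1 = 215/74 ≈ 2.905 bits/symbol.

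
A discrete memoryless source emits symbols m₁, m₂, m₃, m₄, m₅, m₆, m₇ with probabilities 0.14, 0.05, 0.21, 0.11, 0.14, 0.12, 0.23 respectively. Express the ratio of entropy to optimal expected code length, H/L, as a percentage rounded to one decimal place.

Entropy H = −Σ p log₂ p ≈ 2.6882 bits.
Huffman merges: 1/20+11/100→4/25; 3/25+7/50→13/50; 7/50+4/25→3/10; 21/100+23/100→11/25; 13/50+3/10→14/25; 11/25+14/25→1. L = 68/25 ≈ 2.7200.
Efficiency = H/L = 2.6882/2.7200 = 98.8%.

98.8%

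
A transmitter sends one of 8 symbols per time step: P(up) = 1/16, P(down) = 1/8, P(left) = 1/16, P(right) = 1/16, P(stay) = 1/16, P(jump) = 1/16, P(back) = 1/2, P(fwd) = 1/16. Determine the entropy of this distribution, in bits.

2.375 bits

Each probability is a power of 1/2, so log₂(1/p) is an integer.
H = Σ p·log₂(1/p) = 1/16·4 + 1/8·3 + 1/16·4 + 1/16·4 + 1/16·4 + 1/16·4 + 1/2·1 + 1/16·4 = 2.375 bits.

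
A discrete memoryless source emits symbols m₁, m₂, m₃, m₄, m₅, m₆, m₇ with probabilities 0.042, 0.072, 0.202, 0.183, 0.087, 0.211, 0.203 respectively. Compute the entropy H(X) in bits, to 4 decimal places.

2.6270 bits

H = −Σ pᵢ log₂ pᵢ.
−0.042·log₂(0.042) = 0.1921
−0.072·log₂(0.072) = 0.2733
−0.202·log₂(0.202) = 0.4661
−0.183·log₂(0.183) = 0.4484
−0.087·log₂(0.087) = 0.3065
−0.211·log₂(0.211) = 0.4736
−0.203·log₂(0.203) = 0.4670
Sum ≈ 2.6270 → 2.6270 bits.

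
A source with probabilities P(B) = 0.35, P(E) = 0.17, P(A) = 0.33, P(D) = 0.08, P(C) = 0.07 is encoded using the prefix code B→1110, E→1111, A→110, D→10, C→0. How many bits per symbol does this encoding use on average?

3.3 bits/symbol

L̄ = Σ pᵢ·ℓᵢ = 0.35·4 + 0.17·4 + 0.33·3 + 0.08·2 + 0.07·1 = 3.3 bits/symbol.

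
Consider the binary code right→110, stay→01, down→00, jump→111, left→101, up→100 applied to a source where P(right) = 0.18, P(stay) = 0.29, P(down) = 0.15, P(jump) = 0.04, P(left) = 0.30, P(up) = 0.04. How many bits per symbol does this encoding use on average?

2.56 bits/symbol

L̄ = Σ pᵢ·ℓᵢ = 0.18·3 + 0.29·2 + 0.15·2 + 0.04·3 + 0.30·3 + 0.04·3 = 2.56 bits/symbol.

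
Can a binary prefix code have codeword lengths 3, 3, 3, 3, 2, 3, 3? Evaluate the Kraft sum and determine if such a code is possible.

With common denominator 2^3 = 8: Σ 2^(−ℓᵢ) = 1/8 + 1/8 + 1/8 + 1/8 + 2/8 + 1/8 + 1/8 = 8/8 = 1.
Kraft's inequality requires Σ ≤ 1; here Σ = 1 ≤ 1, so such a prefix code exists.

1; yes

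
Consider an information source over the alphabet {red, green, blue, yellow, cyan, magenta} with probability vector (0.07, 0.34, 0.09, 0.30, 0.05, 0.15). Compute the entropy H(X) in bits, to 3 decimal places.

H = −Σ pᵢ log₂ pᵢ.
−0.07·log₂(0.07) = 0.2686
−0.34·log₂(0.34) = 0.5292
−0.09·log₂(0.09) = 0.3127
−0.30·log₂(0.30) = 0.5211
−0.05·log₂(0.05) = 0.2161
−0.15·log₂(0.15) = 0.4105
Sum ≈ 2.2581 → 2.258 bits.

2.258 bits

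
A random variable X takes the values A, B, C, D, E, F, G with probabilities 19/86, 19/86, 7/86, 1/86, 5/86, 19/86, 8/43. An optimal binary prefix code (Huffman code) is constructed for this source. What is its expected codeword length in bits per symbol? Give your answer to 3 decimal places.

2.558 bits/symbol

Repeatedly combine the two least-probable nodes; the expected code length is the sum of the merged weights.
merge 1/86 + 5/86 → 3/43
merge 3/43 + 7/86 → 13/86
merge 13/86 + 8/43 → 29/86
merge 19/86 + 19/86 → 19/43
merge 19/86 + 29/86 → 24/43
merge 19/43 + 24/43 → 1
L = 3/43 + 13/86 + 29/86 + 19/43 + 24/43 + 1 = 110/43 ≈ 2.558 bits/symbol.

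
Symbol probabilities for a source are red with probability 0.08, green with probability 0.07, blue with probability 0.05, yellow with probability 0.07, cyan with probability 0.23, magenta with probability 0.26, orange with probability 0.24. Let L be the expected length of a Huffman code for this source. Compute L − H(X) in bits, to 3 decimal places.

0.008 bits

Entropy H = −Σ p log₂ p ≈ 2.5318 bits.
Huffman merges: 1/20+7/100→3/25; 7/100+2/25→3/20; 3/25+3/20→27/100; 23/100+6/25→47/100; 13/50+27/100→53/100; 47/100+53/100→1. L = 127/50 ≈ 2.5400.
L − H = 2.5400 − 2.5318 = 0.008 bits.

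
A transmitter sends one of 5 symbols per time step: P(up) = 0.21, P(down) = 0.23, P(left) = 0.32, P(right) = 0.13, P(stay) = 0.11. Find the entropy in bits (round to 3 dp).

2.219 bits

H = −Σ pᵢ log₂ pᵢ.
−0.21·log₂(0.21) = 0.4728
−0.23·log₂(0.23) = 0.4877
−0.32·log₂(0.32) = 0.5260
−0.13·log₂(0.13) = 0.3826
−0.11·log₂(0.11) = 0.3503
Sum ≈ 2.2195 → 2.219 bits.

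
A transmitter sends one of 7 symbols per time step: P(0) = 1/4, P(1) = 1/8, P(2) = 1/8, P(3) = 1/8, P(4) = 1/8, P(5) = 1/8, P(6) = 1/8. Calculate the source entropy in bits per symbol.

2.75 bits

Each probability is a power of 1/2, so log₂(1/p) is an integer.
H = Σ p·log₂(1/p) = 1/4·2 + 1/8·3 + 1/8·3 + 1/8·3 + 1/8·3 + 1/8·3 + 1/8·3 = 2.75 bits.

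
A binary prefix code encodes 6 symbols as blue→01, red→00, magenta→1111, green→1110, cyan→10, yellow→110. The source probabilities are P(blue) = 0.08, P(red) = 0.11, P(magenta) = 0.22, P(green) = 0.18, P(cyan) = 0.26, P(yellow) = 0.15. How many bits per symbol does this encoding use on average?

2.95 bits/symbol

L̄ = Σ pᵢ·ℓᵢ = 0.08·2 + 0.11·2 + 0.22·4 + 0.18·4 + 0.26·2 + 0.15·3 = 2.95 bits/symbol.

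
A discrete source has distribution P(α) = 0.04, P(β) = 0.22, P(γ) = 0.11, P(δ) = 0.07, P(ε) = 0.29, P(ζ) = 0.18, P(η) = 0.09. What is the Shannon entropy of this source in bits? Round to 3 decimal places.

2.561 bits

H = −Σ pᵢ log₂ pᵢ.
−0.04·log₂(0.04) = 0.1858
−0.22·log₂(0.22) = 0.4806
−0.11·log₂(0.11) = 0.3503
−0.07·log₂(0.07) = 0.2686
−0.29·log₂(0.29) = 0.5179
−0.18·log₂(0.18) = 0.4453
−0.09·log₂(0.09) = 0.3127
Sum ≈ 2.5610 → 2.561 bits.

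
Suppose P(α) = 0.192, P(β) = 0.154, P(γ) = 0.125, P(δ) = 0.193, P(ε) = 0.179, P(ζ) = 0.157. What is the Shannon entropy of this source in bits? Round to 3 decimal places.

2.569 bits

H = −Σ pᵢ log₂ pᵢ.
−0.192·log₂(0.192) = 0.4571
−0.154·log₂(0.154) = 0.4156
−0.125·log₂(0.125) = 0.3750
−0.193·log₂(0.193) = 0.4581
−0.179·log₂(0.179) = 0.4443
−0.157·log₂(0.157) = 0.4194
Sum ≈ 2.5695 → 2.569 bits.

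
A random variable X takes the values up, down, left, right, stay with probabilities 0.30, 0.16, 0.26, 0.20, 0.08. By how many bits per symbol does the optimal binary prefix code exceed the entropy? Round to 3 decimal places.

Entropy H = −Σ p log₂ p ≈ 2.2053 bits.
Huffman merges: 2/25+4/25→6/25; 1/5+6/25→11/25; 13/50+3/10→14/25; 11/25+14/25→1. L = 56/25 ≈ 2.2400.
L − H = 2.2400 − 2.2053 = 0.035 bits.

0.035 bits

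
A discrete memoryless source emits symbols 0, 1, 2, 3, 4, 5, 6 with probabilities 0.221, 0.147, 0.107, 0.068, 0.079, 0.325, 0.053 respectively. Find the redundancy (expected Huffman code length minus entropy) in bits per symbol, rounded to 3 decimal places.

Entropy H = −Σ p log₂ p ≈ 2.5375 bits.
Huffman merges: 53/1000+17/250→121/1000; 79/1000+107/1000→93/500; 121/1000+147/1000→67/250; 93/500+221/1000→407/1000; 67/250+13/40→593/1000; 407/1000+593/1000→1. L = 103/40 ≈ 2.5750.
L − H = 2.5750 − 2.5375 = 0.037 bits.

0.037 bits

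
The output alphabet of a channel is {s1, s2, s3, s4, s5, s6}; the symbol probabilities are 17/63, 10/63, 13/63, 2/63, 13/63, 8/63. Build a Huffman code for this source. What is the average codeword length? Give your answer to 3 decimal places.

Repeatedly combine the two least-probable nodes; the expected code length is the sum of the merged weights.
merge 2/63 + 8/63 → 10/63
merge 10/63 + 10/63 → 20/63
merge 13/63 + 13/63 → 26/63
merge 17/63 + 20/63 → 37/63
merge 26/63 + 37/63 → 1
L = 10/63 + 20/63 + 26/63 + 37/63 + 1 = 52/21 ≈ 2.476 bits/symbol.

2.476 bits/symbol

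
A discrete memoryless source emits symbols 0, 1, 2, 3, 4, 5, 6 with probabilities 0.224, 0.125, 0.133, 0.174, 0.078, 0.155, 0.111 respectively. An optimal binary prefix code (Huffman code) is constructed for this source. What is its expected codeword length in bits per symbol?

Repeatedly combine the two least-probable nodes; the expected code length is the sum of the merged weights.
merge 39/500 + 111/1000 → 189/1000
merge 1/8 + 133/1000 → 129/500
merge 31/200 + 87/500 → 329/1000
merge 189/1000 + 28/125 → 413/1000
merge 129/500 + 329/1000 → 587/1000
merge 413/1000 + 587/1000 → 1
L = 189/1000 + 129/500 + 329/1000 + 413/1000 + 587/1000 + 1 = 347/125 = 2.776 bits/symbol.

2.776 bits/symbol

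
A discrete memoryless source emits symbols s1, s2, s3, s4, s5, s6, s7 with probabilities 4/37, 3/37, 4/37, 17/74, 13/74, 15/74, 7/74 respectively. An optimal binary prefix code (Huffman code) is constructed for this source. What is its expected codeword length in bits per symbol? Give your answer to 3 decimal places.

2.743 bits/symbol

Repeatedly combine the two least-probable nodes; the expected code length is the sum of the merged weights.
merge 3/37 + 7/74 → 13/74
merge 4/37 + 4/37 → 8/37
merge 13/74 + 13/74 → 13/37
merge 15/74 + 8/37 → 31/74
merge 17/74 + 13/37 → 43/74
merge 31/74 + 43/74 → 1
L = 13/74 + 8/37 + 13/37 + 31/74 + 43/74 + 1 = 203/74 ≈ 2.743 bits/symbol.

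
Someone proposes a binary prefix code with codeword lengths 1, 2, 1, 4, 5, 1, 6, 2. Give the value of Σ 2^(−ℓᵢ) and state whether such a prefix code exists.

2.109375; no

With common denominator 2^6 = 64: Σ 2^(−ℓᵢ) = 32/64 + 16/64 + 32/64 + 4/64 + 2/64 + 32/64 + 1/64 + 16/64 = 135/64 = 2.109375.
Kraft's inequality requires Σ ≤ 1; here Σ = 2.109375 > 1, so no such prefix code exists.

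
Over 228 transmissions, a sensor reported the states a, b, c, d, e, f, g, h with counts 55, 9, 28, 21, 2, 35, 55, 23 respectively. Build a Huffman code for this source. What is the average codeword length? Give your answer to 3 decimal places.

Probabilities are the counts divided by 228.
Repeatedly combine the two least-probable nodes; the expected code length is the sum of the merged weights.
merge 1/114 + 3/76 → 11/228
merge 11/228 + 7/76 → 8/57
merge 23/228 + 7/57 → 17/76
merge 8/57 + 35/228 → 67/228
merge 17/76 + 55/228 → 53/114
merge 55/228 + 67/228 → 61/114
merge 53/114 + 61/114 → 1
L = 11/228 + 8/57 + 17/76 + 67/228 + 53/114 + 61/114 + 1 = 617/228 ≈ 2.706 bits/symbol.

2.706 bits/symbol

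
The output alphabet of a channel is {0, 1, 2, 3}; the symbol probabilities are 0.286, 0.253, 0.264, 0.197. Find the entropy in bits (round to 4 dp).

H = −Σ pᵢ log₂ pᵢ.
−0.286·log₂(0.286) = 0.5165
−0.253·log₂(0.253) = 0.5016
−0.264·log₂(0.264) = 0.5072
−0.197·log₂(0.197) = 0.4617
Sum ≈ 1.9871 → 1.9871 bits.

1.9871 bits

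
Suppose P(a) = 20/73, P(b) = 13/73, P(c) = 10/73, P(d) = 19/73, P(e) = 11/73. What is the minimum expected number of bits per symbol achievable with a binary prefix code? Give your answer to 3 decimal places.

2.288 bits/symbol

Repeatedly combine the two least-probable nodes; the expected code length is the sum of the merged weights.
merge 10/73 + 11/73 → 21/73
merge 13/73 + 19/73 → 32/73
merge 20/73 + 21/73 → 41/73
merge 32/73 + 41/73 → 1
L = 21/73 + 32/73 + 41/73 + 1 = 167/73 ≈ 2.288 bits/symbol.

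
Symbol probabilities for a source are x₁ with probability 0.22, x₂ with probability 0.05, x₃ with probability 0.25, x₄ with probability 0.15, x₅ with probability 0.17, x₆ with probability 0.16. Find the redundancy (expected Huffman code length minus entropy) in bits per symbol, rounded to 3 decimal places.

0.065 bits

Entropy H = −Σ p log₂ p ≈ 2.4648 bits.
Huffman merges: 1/20+3/20→1/5; 4/25+17/100→33/100; 1/5+11/50→21/50; 1/4+33/100→29/50; 21/50+29/50→1. L = 253/100 ≈ 2.5300.
L − H = 2.5300 − 2.4648 = 0.065 bits.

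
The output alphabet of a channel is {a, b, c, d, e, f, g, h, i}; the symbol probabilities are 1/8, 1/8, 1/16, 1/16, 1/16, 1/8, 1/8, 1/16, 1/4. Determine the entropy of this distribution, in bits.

Each probability is a power of 1/2, so log₂(1/p) is an integer.
H = Σ p·log₂(1/p) = 1/8·3 + 1/8·3 + 1/16·4 + 1/16·4 + 1/16·4 + 1/8·3 + 1/8·3 + 1/16·4 + 1/4·2 = 3 bits.

3 bits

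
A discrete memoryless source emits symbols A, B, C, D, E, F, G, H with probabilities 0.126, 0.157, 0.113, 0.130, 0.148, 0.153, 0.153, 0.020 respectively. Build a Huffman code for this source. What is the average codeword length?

Repeatedly combine the two least-probable nodes; the expected code length is the sum of the merged weights.
merge 1/50 + 113/1000 → 133/1000
merge 63/500 + 13/100 → 32/125
merge 133/1000 + 37/250 → 281/1000
merge 153/1000 + 153/1000 → 153/500
merge 157/1000 + 32/125 → 413/1000
merge 281/1000 + 153/500 → 587/1000
merge 413/1000 + 587/1000 → 1
L = 133/1000 + 32/125 + 281/1000 + 153/500 + 413/1000 + 587/1000 + 1 = 372/125 = 2.976 bits/symbol.

2.976 bits/symbol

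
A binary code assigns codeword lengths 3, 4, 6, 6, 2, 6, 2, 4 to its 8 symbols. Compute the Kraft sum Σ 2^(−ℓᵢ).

With common denominator 2^6 = 64: Σ 2^(−ℓᵢ) = 8/64 + 4/64 + 1/64 + 1/64 + 16/64 + 1/64 + 16/64 + 4/64 = 51/64 = 0.796875.

0.796875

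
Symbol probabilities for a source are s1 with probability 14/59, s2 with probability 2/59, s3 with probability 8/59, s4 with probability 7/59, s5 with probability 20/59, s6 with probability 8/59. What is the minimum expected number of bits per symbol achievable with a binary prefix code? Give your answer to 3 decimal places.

2.424 bits/symbol

Repeatedly combine the two least-probable nodes; the expected code length is the sum of the merged weights.
merge 2/59 + 7/59 → 9/59
merge 8/59 + 8/59 → 16/59
merge 9/59 + 14/59 → 23/59
merge 16/59 + 20/59 → 36/59
merge 23/59 + 36/59 → 1
L = 9/59 + 16/59 + 23/59 + 36/59 + 1 = 143/59 ≈ 2.424 bits/symbol.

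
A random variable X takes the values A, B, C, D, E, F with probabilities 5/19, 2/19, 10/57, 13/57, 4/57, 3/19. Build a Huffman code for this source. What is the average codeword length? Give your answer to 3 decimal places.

2.509 bits/symbol

Repeatedly combine the two least-probable nodes; the expected code length is the sum of the merged weights.
merge 4/57 + 2/19 → 10/57
merge 3/19 + 10/57 → 1/3
merge 10/57 + 13/57 → 23/57
merge 5/19 + 1/3 → 34/57
merge 23/57 + 34/57 → 1
L = 10/57 + 1/3 + 23/57 + 34/57 + 1 = 143/57 ≈ 2.509 bits/symbol.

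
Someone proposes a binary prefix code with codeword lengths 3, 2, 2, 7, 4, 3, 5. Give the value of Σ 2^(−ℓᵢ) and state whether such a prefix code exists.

With common denominator 2^7 = 128: Σ 2^(−ℓᵢ) = 16/128 + 32/128 + 32/128 + 1/128 + 8/128 + 16/128 + 4/128 = 109/128 = 0.8515625.
Kraft's inequality requires Σ ≤ 1; here Σ = 0.8515625 ≤ 1, so such a prefix code exists.

0.8515625; yes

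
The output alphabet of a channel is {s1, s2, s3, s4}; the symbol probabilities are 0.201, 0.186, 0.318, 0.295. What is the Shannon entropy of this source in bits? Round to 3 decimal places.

1.962 bits

H = −Σ pᵢ log₂ pᵢ.
−0.201·log₂(0.201) = 0.4653
−0.186·log₂(0.186) = 0.4514
−0.318·log₂(0.318) = 0.5256
−0.295·log₂(0.295) = 0.5196
Sum ≈ 1.9618 → 1.962 bits.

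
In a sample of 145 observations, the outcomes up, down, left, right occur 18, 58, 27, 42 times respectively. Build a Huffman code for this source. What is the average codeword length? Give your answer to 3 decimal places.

Probabilities are the counts divided by 145.
Repeatedly combine the two least-probable nodes; the expected code length is the sum of the merged weights.
merge 18/145 + 27/145 → 9/29
merge 42/145 + 9/29 → 3/5
merge 2/5 + 3/5 → 1
L = 9/29 + 3/5 + 1 = 277/145 ≈ 1.910 bits/symbol.

1.910 bits/symbol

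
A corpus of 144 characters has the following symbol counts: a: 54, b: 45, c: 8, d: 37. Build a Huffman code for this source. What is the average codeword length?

1.9375 bits/symbol

Probabilities are the counts divided by 144.
Repeatedly combine the two least-probable nodes; the expected code length is the sum of the merged weights.
merge 1/18 + 37/144 → 5/16
merge 5/16 + 5/16 → 5/8
merge 3/8 + 5/8 → 1
L = 5/16 + 5/8 + 1 = 31/16 = 1.9375 bits/symbol.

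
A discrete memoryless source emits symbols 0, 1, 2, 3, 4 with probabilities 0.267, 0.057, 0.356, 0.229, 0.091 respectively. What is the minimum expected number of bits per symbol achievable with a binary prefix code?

Repeatedly combine the two least-probable nodes; the expected code length is the sum of the merged weights.
merge 57/1000 + 91/1000 → 37/250
merge 37/250 + 229/1000 → 377/1000
merge 267/1000 + 89/250 → 623/1000
merge 377/1000 + 623/1000 → 1
L = 37/250 + 377/1000 + 623/1000 + 1 = 537/250 = 2.148 bits/symbol.

2.148 bits/symbol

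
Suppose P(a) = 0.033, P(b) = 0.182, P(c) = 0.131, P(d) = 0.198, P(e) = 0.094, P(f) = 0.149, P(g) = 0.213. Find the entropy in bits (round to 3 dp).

H = −Σ pᵢ log₂ pᵢ.
−0.033·log₂(0.033) = 0.1624
−0.182·log₂(0.182) = 0.4474
−0.131·log₂(0.131) = 0.3841
−0.198·log₂(0.198) = 0.4626
−0.094·log₂(0.094) = 0.3207
−0.149·log₂(0.149) = 0.4092
−0.213·log₂(0.213) = 0.4752
Sum ≈ 2.6616 → 2.662 bits.

2.662 bits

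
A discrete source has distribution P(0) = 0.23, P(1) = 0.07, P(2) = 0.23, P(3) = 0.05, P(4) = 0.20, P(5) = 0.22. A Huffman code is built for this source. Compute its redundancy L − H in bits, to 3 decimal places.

Entropy H = −Σ p log₂ p ≈ 2.4049 bits.
Huffman merges: 1/20+7/100→3/25; 3/25+1/5→8/25; 11/50+23/100→9/20; 23/100+8/25→11/20; 9/20+11/20→1. L = 61/25 ≈ 2.4400.
L − H = 2.4400 − 2.4049 = 0.035 bits.

0.035 bits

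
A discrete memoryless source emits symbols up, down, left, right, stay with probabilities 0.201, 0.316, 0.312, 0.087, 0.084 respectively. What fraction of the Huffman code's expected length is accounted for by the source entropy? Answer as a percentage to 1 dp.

Entropy H = −Σ p log₂ p ≈ 2.1214 bits.
Huffman merges: 21/250+87/1000→171/1000; 171/1000+201/1000→93/250; 39/125+79/250→157/250; 93/250+157/250→1. L = 2171/1000 ≈ 2.1710.
Efficiency = H/L = 2.1214/2.1710 = 97.7%.

97.7%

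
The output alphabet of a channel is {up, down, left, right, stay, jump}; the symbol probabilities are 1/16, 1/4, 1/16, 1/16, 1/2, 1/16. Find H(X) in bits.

2 bits

Each probability is a power of 1/2, so log₂(1/p) is an integer.
H = Σ p·log₂(1/p) = 1/16·4 + 1/4·2 + 1/16·4 + 1/16·4 + 1/2·1 + 1/16·4 = 2 bits.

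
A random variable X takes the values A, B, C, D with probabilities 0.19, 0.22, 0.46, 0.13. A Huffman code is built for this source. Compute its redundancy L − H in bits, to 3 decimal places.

0.026 bits

Entropy H = −Σ p log₂ p ≈ 1.8338 bits.
Huffman merges: 13/100+19/100→8/25; 11/50+8/25→27/50; 23/50+27/50→1. L = 93/50 ≈ 1.8600.
L − H = 1.8600 − 1.8338 = 0.026 bits.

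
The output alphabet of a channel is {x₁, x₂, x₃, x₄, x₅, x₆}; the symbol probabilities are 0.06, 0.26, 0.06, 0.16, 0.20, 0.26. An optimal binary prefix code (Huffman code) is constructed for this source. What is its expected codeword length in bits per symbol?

2.4 bits/symbol

Repeatedly combine the two least-probable nodes; the expected code length is the sum of the merged weights.
merge 3/50 + 3/50 → 3/25
merge 3/25 + 4/25 → 7/25
merge 1/5 + 13/50 → 23/50
merge 13/50 + 7/25 → 27/50
merge 23/50 + 27/50 → 1
L = 3/25 + 7/25 + 23/50 + 27/50 + 1 = 12/5 = 2.4 bits/symbol.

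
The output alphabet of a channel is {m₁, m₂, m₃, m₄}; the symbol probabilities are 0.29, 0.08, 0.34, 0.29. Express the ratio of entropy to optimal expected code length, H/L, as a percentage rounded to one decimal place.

Entropy H = −Σ p log₂ p ≈ 1.8565 bits.
Huffman merges: 2/25+29/100→37/100; 29/100+17/50→63/100; 37/100+63/100→1. L = 2 ≈ 2.0000.
Efficiency = H/L = 1.8565/2.0000 = 92.8%.

92.8%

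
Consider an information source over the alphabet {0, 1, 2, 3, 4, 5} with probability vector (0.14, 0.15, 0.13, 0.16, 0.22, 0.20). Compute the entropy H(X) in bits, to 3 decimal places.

H = −Σ pᵢ log₂ pᵢ.
−0.14·log₂(0.14) = 0.3971
−0.15·log₂(0.15) = 0.4105
−0.13·log₂(0.13) = 0.3826
−0.16·log₂(0.16) = 0.4230
−0.22·log₂(0.22) = 0.4806
−0.20·log₂(0.20) = 0.4644
Sum ≈ 2.5583 → 2.558 bits.

2.558 bits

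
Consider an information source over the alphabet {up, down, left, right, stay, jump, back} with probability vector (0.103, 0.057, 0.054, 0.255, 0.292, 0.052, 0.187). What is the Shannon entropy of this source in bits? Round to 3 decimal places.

H = −Σ pᵢ log₂ pᵢ.
−0.103·log₂(0.103) = 0.3378
−0.057·log₂(0.057) = 0.2356
−0.054·log₂(0.054) = 0.2274
−0.255·log₂(0.255) = 0.5027
−0.292·log₂(0.292) = 0.5186
−0.052·log₂(0.052) = 0.2218
−0.187·log₂(0.187) = 0.4523
Sum ≈ 2.4962 → 2.496 bits.

2.496 bits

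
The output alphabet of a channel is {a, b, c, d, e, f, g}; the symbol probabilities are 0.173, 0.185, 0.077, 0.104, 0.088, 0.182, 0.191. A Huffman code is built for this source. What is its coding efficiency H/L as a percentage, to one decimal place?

97.7%

Entropy H = −Σ p log₂ p ≈ 2.7248 bits.
Huffman merges: 77/1000+11/125→33/200; 13/125+33/200→269/1000; 173/1000+91/500→71/200; 37/200+191/1000→47/125; 269/1000+71/200→78/125; 47/125+78/125→1. L = 2789/1000 ≈ 2.7890.
Efficiency = H/L = 2.7248/2.7890 = 97.7%.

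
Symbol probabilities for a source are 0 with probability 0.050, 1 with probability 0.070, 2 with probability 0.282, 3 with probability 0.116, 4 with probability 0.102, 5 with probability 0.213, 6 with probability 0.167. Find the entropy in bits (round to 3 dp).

2.603 bits

H = −Σ pᵢ log₂ pᵢ.
−0.050·log₂(0.050) = 0.2161
−0.070·log₂(0.070) = 0.2686
−0.282·log₂(0.282) = 0.5150
−0.116·log₂(0.116) = 0.3605
−0.102·log₂(0.102) = 0.3359
−0.213·log₂(0.213) = 0.4752
−0.167·log₂(0.167) = 0.4312
Sum ≈ 2.6025 → 2.603 bits.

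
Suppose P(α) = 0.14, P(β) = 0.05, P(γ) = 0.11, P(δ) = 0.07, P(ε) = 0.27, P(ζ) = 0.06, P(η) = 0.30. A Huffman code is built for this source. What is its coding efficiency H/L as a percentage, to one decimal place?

98.7%

Entropy H = −Σ p log₂ p ≈ 2.5067 bits.
Huffman merges: 1/20+3/50→11/100; 7/100+11/100→9/50; 11/100+7/50→1/4; 9/50+1/4→43/100; 27/100+3/10→57/100; 43/100+57/100→1. L = 127/50 ≈ 2.5400.
Efficiency = H/L = 2.5067/2.5400 = 98.7%.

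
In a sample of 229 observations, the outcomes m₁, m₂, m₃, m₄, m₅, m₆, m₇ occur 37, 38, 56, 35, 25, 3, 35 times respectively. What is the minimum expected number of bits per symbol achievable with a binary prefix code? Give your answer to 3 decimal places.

2.712 bits/symbol

Probabilities are the counts divided by 229.
Repeatedly combine the two least-probable nodes; the expected code length is the sum of the merged weights.
merge 3/229 + 25/229 → 28/229
merge 28/229 + 35/229 → 63/229
merge 35/229 + 37/229 → 72/229
merge 38/229 + 56/229 → 94/229
merge 63/229 + 72/229 → 135/229
merge 94/229 + 135/229 → 1
L = 28/229 + 63/229 + 72/229 + 94/229 + 135/229 + 1 = 621/229 ≈ 2.712 bits/symbol.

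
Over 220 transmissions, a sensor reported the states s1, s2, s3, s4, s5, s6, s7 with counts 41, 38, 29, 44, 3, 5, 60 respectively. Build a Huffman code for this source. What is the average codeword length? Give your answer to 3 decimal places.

Probabilities are the counts divided by 220.
Repeatedly combine the two least-probable nodes; the expected code length is the sum of the merged weights.
merge 3/220 + 1/44 → 2/55
merge 2/55 + 29/220 → 37/220
merge 37/220 + 19/110 → 15/44
merge 41/220 + 1/5 → 17/44
merge 3/11 + 15/44 → 27/44
merge 17/44 + 27/44 → 1
L = 2/55 + 37/220 + 15/44 + 17/44 + 27/44 + 1 = 28/11 ≈ 2.545 bits/symbol.

2.545 bits/symbol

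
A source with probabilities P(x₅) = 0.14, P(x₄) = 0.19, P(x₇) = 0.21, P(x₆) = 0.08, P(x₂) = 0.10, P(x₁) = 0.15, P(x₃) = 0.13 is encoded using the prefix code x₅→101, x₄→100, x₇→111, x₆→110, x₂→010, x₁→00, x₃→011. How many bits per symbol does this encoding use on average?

2.85 bits/symbol

L̄ = Σ pᵢ·ℓᵢ = 0.14·3 + 0.19·3 + 0.21·3 + 0.08·3 + 0.10·3 + 0.15·2 + 0.13·3 = 2.85 bits/symbol.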